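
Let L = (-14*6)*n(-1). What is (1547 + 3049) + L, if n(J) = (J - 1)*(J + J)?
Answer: 4260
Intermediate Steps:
n(J) = 2*J*(-1 + J) (n(J) = (-1 + J)*(2*J) = 2*J*(-1 + J))
L = -336 (L = (-14*6)*(2*(-1)*(-1 - 1)) = -168*(-1)*(-2) = -84*4 = -336)
(1547 + 3049) + L = (1547 + 3049) - 336 = 4596 - 336 = 4260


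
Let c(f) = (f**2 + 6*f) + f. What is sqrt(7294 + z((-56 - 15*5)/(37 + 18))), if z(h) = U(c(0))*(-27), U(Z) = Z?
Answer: sqrt(7294) ≈ 85.405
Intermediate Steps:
c(f) = f**2 + 7*f
z(h) = 0 (z(h) = (0*(7 + 0))*(-27) = (0*7)*(-27) = 0*(-27) = 0)
sqrt(7294 + z((-56 - 15*5)/(37 + 18))) = sqrt(7294 + 0) = sqrt(7294)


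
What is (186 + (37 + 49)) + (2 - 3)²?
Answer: 273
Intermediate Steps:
(186 + (37 + 49)) + (2 - 3)² = (186 + 86) + (-1)² = 272 + 1 = 273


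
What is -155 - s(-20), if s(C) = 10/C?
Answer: -309/2 ≈ -154.50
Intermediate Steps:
-155 - s(-20) = -155 - 10/(-20) = -155 - 10*(-1)/20 = -155 - 1*(-½) = -155 + ½ = -309/2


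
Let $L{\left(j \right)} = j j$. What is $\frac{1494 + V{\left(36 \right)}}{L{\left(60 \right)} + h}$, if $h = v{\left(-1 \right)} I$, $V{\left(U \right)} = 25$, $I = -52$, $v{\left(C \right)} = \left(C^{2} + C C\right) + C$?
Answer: $\frac{1519}{3548} \approx 0.42813$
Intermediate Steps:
$v{\left(C \right)} = C + 2 C^{2}$ ($v{\left(C \right)} = \left(C^{2} + C^{2}\right) + C = 2 C^{2} + C = C + 2 C^{2}$)
$h = -52$ ($h = - (1 + 2 \left(-1\right)) \left(-52\right) = - (1 - 2) \left(-52\right) = \left(-1\right) \left(-1\right) \left(-52\right) = 1 \left(-52\right) = -52$)
$L{\left(j \right)} = j^{2}$
$\frac{1494 + V{\left(36 \right)}}{L{\left(60 \right)} + h} = \frac{1494 + 25}{60^{2} - 52} = \frac{1519}{3600 - 52} = \frac{1519}{3548}$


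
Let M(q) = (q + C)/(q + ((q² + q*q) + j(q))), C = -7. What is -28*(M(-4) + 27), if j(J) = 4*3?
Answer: -7483/10 ≈ -748.30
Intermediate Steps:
j(J) = 12
M(q) = (-7 + q)/(12 + q + 2*q²) (M(q) = (q - 7)/(q + ((q² + q*q) + 12)) = (-7 + q)/(q + ((q² + q²) + 12)) = (-7 + q)/(q + (2*q² + 12)) = (-7 + q)/(q + (12 + 2*q²)) = (-7 + q)/(12 + q + 2*q²))
-28*(M(-4) + 27) = -28*((-7 - 4)/(12 - 4 + 2*(-4)²) + 27) = -28*(-11/(12 - 4 + 2*16) + 27) = -28*(-11/(12 - 4 + 32) + 27) = -28*(-11/40 + 27) = -28*1069/40 = -7483/10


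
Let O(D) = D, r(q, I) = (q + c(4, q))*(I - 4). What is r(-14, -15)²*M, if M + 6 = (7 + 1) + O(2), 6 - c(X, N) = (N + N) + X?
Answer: 369664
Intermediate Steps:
c(X, N) = 6 - X - 2*N (c(X, N) = 6 - ((N + N) + X) = 6 - (2*N + X) = 6 - (X + 2*N) = 6 + (-X - 2*N) = 6 - X - 2*N)
r(q, I) = (-4 + I)*(2 - q) (r(q, I) = (q + (6 - 1*4 - 2*q))*(I - 4) = (q + (6 - 4 - 2*q))*(-4 + I) = (q + (2 - 2*q))*(-4 + I) = (2 - q)*(-4 + I) = (-4 + I)*(2 - q))
M = 4 (M = -6 + ((7 + 1) + 2) = -6 + (8 + 2) = -6 + 10 = 4)
r(-14, -15)²*M = (-8 + 2*(-15) + 4*(-14) - 1*(-15)*(-14))²*4 = (-8 - 30 - 56 - 210)²*4 = (-304)²*4 = 92416*4 = 369664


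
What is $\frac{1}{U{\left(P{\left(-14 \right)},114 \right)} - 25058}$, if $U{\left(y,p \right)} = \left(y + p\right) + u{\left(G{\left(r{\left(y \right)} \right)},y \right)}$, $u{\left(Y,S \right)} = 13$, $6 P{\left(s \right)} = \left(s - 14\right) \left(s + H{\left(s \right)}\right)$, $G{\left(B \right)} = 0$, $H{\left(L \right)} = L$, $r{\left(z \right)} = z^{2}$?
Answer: $- \frac{3}{74401} \approx -4.0322 \cdot 10^{-5}$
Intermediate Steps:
$P{\left(s \right)} = \frac{s \left(-14 + s\right)}{3}$ ($P{\left(s \right)} = \frac{\left(s - 14\right) \left(s + s\right)}{6} = \frac{\left(-14 + s\right) 2 s}{6} = \frac{2 s \left(-14 + s\right)}{6} = \frac{s \left(-14 + s\right)}{3}$)
$U{\left(y,p \right)} = 13 + p + y$ ($U{\left(y,p \right)} = \left(y + p\right) + 13 = \left(p + y\right) + 13 = 13 + p + y$)
$\frac{1}{U{\left(P{\left(-14 \right)},114 \right)} - 25058} = \frac{1}{\left(13 + 114 + \frac{1}{3} \left(-14\right) \left(-14 - 14\right)\right) - 25058} = \frac{1}{\left(13 + 114 + \frac{1}{3} \left(-14\right) \left(-28\right)\right) - 25058} = \frac{1}{\left(13 + 114 + \frac{392}{3}\right) - 25058} = \frac{1}{\frac{773}{3} - 25058} = \frac{1}{- \frac{74401}{3}} = - \frac{3}{74401}$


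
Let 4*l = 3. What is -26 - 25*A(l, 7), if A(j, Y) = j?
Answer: -179/4 ≈ -44.750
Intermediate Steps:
l = ¾ (l = (¼)*3 = ¾ ≈ 0.75000)
-26 - 25*A(l, 7) = -26 - 25*¾ = -26 - 75/4 = -179/4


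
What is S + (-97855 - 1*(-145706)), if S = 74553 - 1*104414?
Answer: 17990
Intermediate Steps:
S = -29861 (S = 74553 - 104414 = -29861)
S + (-97855 - 1*(-145706)) = -29861 + (-97855 - 1*(-145706)) = -29861 + (-97855 + 145706) = -29861 + 47851 = 17990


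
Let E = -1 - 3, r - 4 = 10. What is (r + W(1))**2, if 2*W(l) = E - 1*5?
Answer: 361/4 ≈ 90.250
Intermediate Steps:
r = 14 (r = 4 + 10 = 14)
E = -4
W(l) = -9/2 (W(l) = (-4 - 1*5)/2 = (-4 - 5)/2 = (1/2)*(-9) = -9/2)
(r + W(1))**2 = (14 - 9/2)**2 = (19/2)**2 = 361/4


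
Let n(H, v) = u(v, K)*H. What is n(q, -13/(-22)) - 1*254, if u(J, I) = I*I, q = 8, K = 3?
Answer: -182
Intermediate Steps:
u(J, I) = I**2
n(H, v) = 9*H (n(H, v) = 3**2*H = 9*H)
n(q, -13/(-22)) - 1*254 = 9*8 - 1*254 = 72 - 254 = -182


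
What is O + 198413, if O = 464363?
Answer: 662776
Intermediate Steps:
O + 198413 = 464363 + 198413 = 662776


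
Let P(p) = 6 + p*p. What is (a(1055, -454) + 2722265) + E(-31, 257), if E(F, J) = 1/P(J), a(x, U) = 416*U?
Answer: 167343803056/66055 ≈ 2.5334e+6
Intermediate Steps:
P(p) = 6 + p**2
E(F, J) = 1/(6 + J**2)
(a(1055, -454) + 2722265) + E(-31, 257) = (416*(-454) + 2722265) + 1/(6 + 257**2) = (-188864 + 2722265) + 1/(6 + 66049) = 2533401 + 1/66055 = 167343803056/66055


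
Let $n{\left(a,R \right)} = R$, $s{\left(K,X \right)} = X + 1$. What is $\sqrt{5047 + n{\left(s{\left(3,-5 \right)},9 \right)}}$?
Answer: $8 \sqrt{79} \approx 71.106$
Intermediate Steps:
$s{\left(K,X \right)} = 1 + X$
$\sqrt{5047 + n{\left(s{\left(3,-5 \right)},9 \right)}} = \sqrt{5047 + 9} = \sqrt{5056} = 8 \sqrt{79}$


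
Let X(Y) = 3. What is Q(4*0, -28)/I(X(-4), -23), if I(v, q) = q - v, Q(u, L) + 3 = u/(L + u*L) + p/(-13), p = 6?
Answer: 45/338 ≈ 0.13314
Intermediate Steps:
Q(u, L) = -45/13 + u/(L + L*u) (Q(u, L) = -3 + (u/(L + u*L) + 6/(-13)) = -3 + (u/(L + L*u) + 6*(-1/13)) = -3 + (u/(L + L*u) - 6/13) = -3 + (-6/13 + u/(L + L*u)) = -45/13 + u/(L + L*u))
Q(4*0, -28)/I(X(-4), -23) = ((1/13)*(-45*(-28) + 13*(4*0) - 45*(-28)*4*0)/(-28*(1 + 4*0)))/(-23 - 1*3) = ((1/13)*(-1/28)*(1260 + 13*0 - 45*(-28)*0)/(1 + 0))/(-23 - 3) = ((1/13)*(-1/28)*(1260 + 0 + 0)/1)/(-26) = ((1/13)*(-1/28)*1*1260)*(-1/26) = -45/13*(-1/26) = 45/338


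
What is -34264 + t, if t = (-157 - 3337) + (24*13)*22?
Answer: -30894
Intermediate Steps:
t = 3370 (t = -3494 + 312*22 = -3494 + 6864 = 3370)
-34264 + t = -34264 + 3370 = -30894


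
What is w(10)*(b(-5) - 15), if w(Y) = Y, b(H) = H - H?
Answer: -150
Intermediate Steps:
b(H) = 0
w(10)*(b(-5) - 15) = 10*(0 - 15) = 10*(-15) = -150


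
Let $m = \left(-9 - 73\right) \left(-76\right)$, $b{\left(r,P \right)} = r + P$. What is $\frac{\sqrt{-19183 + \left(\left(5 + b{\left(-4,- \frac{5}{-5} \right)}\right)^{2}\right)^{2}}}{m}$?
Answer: $\frac{i \sqrt{19167}}{6232} \approx 0.022215 i$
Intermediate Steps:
$b{\left(r,P \right)} = P + r$
$m = 6232$ ($m = \left(-82\right) \left(-76\right) = 6232$)
$\frac{\sqrt{-19183 + \left(\left(5 + b{\left(-4,- \frac{5}{-5} \right)}\right)^{2}\right)^{2}}}{m} = \frac{\sqrt{-19183 + \left(\left(5 - \left(4 + \frac{5}{-5}\right)\right)^{2}\right)^{2}}}{6232} = \sqrt{-19183 + \left(\left(5 - 3\right)^{2}\right)^{2}} \cdot \frac{1}{6232} = \sqrt{-19183 + \left(2^{2}\right)^{2}} \cdot \frac{1}{6232} = \sqrt{-19183 + 4^{2}} \cdot \frac{1}{6232} = \sqrt{-19183 + 16} \cdot \frac{1}{6232} = \sqrt{-19167} \cdot \frac{1}{6232} = i \sqrt{19167} \cdot \frac{1}{6232} = \frac{i \sqrt{19167}}{6232}$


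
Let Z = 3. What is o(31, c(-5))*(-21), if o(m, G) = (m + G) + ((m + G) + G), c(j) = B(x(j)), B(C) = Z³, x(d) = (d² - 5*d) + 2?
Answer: -3003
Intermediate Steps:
x(d) = 2 + d² - 5*d
B(C) = 27 (B(C) = 3³ = 27)
c(j) = 27
o(m, G) = 2*m + 3*G (o(m, G) = (G + m) + ((G + m) + G) = (G + m) + (m + 2*G) = 2*m + 3*G)
o(31, c(-5))*(-21) = (2*31 + 3*27)*(-21) = (62 + 81)*(-21) = 143*(-21) = -3003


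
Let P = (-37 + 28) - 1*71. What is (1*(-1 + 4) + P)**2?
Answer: 5929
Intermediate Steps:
P = -80 (P = -9 - 71 = -80)
(1*(-1 + 4) + P)**2 = (1*(-1 + 4) - 80)**2 = (1*3 - 80)**2 = (3 - 80)**2 = (-77)**2 = 5929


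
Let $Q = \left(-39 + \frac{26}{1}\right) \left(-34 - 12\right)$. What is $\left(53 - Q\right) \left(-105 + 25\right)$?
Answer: $43600$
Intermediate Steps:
$Q = 598$ ($Q = \left(-39 + 26 \cdot 1\right) \left(-46\right) = \left(-39 + 26\right) \left(-46\right) = \left(-13\right) \left(-46\right) = 598$)
$\left(53 - Q\right) \left(-105 + 25\right) = \left(53 - 598\right) \left(-105 + 25\right) = \left(53 - 598\right) \left(-80\right) = \left(-545\right) \left(-80\right) = 43600$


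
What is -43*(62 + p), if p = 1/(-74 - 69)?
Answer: -381195/143 ≈ -2665.7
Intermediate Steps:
p = -1/143 (p = 1/(-143) = -1/143 ≈ -0.0069930)
-43*(62 + p) = -43*(62 - 1/143) = -43*8865/143 = -381195/143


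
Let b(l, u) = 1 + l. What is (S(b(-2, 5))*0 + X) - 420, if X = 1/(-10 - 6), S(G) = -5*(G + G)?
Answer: -6721/16 ≈ -420.06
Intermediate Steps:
S(G) = -10*G
X = -1/16 (X = 1/(-16) = -1/16 ≈ -0.062500)
(S(b(-2, 5))*0 + X) - 420 = (-10*(1 - 2)*0 - 1/16) - 420 = (-10*(-1)*0 - 1/16) - 420 = (10*0 - 1/16) - 420 = (0 - 1/16) - 420 = -1/16 - 420 = -6721/16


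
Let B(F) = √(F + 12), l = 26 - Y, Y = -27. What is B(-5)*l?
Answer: 53*√7 ≈ 140.22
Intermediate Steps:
l = 53 (l = 26 - 1*(-27) = 26 + 27 = 53)
B(F) = √(12 + F)
B(-5)*l = √(12 - 5)*53 = √7*53 = 53*√7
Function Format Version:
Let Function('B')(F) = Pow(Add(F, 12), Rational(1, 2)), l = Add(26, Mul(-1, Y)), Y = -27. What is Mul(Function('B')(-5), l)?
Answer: Mul(53, Pow(7, Rational(1, 2))) ≈ 140.22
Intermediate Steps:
l = 53 (l = Add(26, Mul(-1, -27)) = Add(26, 27) = 53)
Function('B')(F) = Pow(Add(12, F), Rational(1, 2))
Mul(Function('B')(-5), l) = Mul(Pow(Add(12, -5), Rational(1, 2)), 53) = Mul(Pow(7, Rational(1, 2)), 53) = Mul(53, Pow(7, Rational(1, 2)))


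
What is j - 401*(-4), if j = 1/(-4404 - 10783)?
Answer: 24359947/15187 ≈ 1604.0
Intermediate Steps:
j = -1/15187 (j = 1/(-15187) = -1/15187 ≈ -6.5846e-5)
j - 401*(-4) = -1/15187 - 401*(-4) = -1/15187 - 1*(-1604) = -1/15187 + 1604 = 24359947/15187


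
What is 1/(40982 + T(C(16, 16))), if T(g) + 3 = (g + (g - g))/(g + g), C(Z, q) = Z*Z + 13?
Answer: 2/81959 ≈ 2.4402e-5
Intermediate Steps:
C(Z, q) = 13 + Z**2 (C(Z, q) = Z**2 + 13 = 13 + Z**2)
T(g) = -5/2 (T(g) = -3 + (g + (g - g))/(g + g) = -3 + (g + 0)/((2*g)) = -3 + g*(1/(2*g)) = -3 + 1/2 = -5/2)
1/(40982 + T(C(16, 16))) = 1/(40982 - 5/2) = 1/(81959/2) = 2/81959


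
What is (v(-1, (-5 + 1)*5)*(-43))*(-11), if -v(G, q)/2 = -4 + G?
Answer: 4730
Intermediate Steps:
v(G, q) = 8 - 2*G (v(G, q) = -2*(-4 + G) = 8 - 2*G)
(v(-1, (-5 + 1)*5)*(-43))*(-11) = ((8 - 2*(-1))*(-43))*(-11) = ((8 + 2)*(-43))*(-11) = (10*(-43))*(-11) = -430*(-11) = 4730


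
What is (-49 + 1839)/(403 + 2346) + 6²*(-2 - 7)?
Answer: -888886/2749 ≈ -323.35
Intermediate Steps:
(-49 + 1839)/(403 + 2346) + 6²*(-2 - 7) = 1790/2749 + 36*(-9) = 1790*(1/2749) - 324 = 1790/2749 - 324 = -888886/2749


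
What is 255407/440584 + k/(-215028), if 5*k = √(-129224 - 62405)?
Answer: 255407/440584 - I*√191629/1075140 ≈ 0.5797 - 0.00040716*I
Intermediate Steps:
k = I*√191629/5 (k = √(-129224 - 62405)/5 = √(-191629)/5 = (I*√191629)/5 = I*√191629/5 ≈ 87.551*I)
255407/440584 + k/(-215028) = 255407/440584 + (I*√191629/5)/(-215028) = 255407*(1/440584) + (I*√191629/5)*(-1/215028) = 255407/440584 - I*√191629/1075140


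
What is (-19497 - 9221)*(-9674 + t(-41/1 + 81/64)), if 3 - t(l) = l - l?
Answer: 277731778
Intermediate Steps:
t(l) = 3 (t(l) = 3 - (l - l) = 3 - 1*0 = 3 + 0 = 3)
(-19497 - 9221)*(-9674 + t(-41/1 + 81/64)) = (-19497 - 9221)*(-9674 + 3) = -28718*(-9671) = 277731778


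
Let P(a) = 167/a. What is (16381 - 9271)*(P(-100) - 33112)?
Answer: -2354381937/10 ≈ -2.3544e+8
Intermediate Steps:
(16381 - 9271)*(P(-100) - 33112) = (16381 - 9271)*(167/(-100) - 33112) = 7110*(167*(-1/100) - 33112) = 7110*(-167/100 - 33112) = 7110*(-3311367/100) = -2354381937/10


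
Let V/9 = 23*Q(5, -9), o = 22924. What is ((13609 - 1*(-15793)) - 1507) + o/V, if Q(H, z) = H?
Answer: 28894249/1035 ≈ 27917.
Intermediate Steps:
V = 1035 (V = 9*(23*5) = 9*115 = 1035)
((13609 - 1*(-15793)) - 1507) + o/V = ((13609 - 1*(-15793)) - 1507) + 22924/1035 = ((13609 + 15793) - 1507) + 22924*(1/1035) = (29402 - 1507) + 22924/1035 = 27895 + 22924/1035 = 28894249/1035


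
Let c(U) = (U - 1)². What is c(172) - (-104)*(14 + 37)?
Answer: 34545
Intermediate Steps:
c(U) = (-1 + U)²
c(172) - (-104)*(14 + 37) = (-1 + 172)² - (-104)*(14 + 37) = 171² - (-104)*51 = 29241 - 1*(-5304) = 29241 + 5304 = 34545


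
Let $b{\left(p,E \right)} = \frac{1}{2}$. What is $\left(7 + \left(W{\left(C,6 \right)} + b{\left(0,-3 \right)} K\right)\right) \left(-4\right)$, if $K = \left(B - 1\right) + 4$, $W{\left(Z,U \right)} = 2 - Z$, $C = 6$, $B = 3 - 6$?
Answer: $-12$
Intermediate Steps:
$B = -3$ ($B = 3 - 6 = -3$)
$b{\left(p,E \right)} = \frac{1}{2}$
$K = 0$ ($K = \left(-3 - 1\right) + 4 = -4 + 4 = 0$)
$\left(7 + \left(W{\left(C,6 \right)} + b{\left(0,-3 \right)} K\right)\right) \left(-4\right) = \left(7 + \left(\left(2 - 6\right) + \frac{1}{2} \cdot 0\right)\right) \left(-4\right) = \left(7 + \left(\left(2 - 6\right) + 0\right)\right) \left(-4\right) = \left(7 + \left(-4 + 0\right)\right) \left(-4\right) = \left(7 - 4\right) \left(-4\right) = 3 \left(-4\right) = -12$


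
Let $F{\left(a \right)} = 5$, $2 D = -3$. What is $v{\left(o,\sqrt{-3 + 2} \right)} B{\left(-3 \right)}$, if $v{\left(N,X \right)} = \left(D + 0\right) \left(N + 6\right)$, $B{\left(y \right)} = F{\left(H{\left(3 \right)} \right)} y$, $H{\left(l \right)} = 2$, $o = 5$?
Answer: $\frac{495}{2} \approx 247.5$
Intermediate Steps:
$D = - \frac{3}{2}$ ($D = \frac{1}{2} \left(-3\right) = - \frac{3}{2} \approx -1.5$)
$B{\left(y \right)} = 5 y$
$v{\left(N,X \right)} = -9 - \frac{3 N}{2}$ ($v{\left(N,X \right)} = \left(- \frac{3}{2} + 0\right) \left(N + 6\right) = - \frac{3 \left(6 + N\right)}{2} = -9 - \frac{3 N}{2}$)
$v{\left(o,\sqrt{-3 + 2} \right)} B{\left(-3 \right)} = \left(-9 - \frac{15}{2}\right) 5 \left(-3\right) = \left(-9 - \frac{15}{2}\right) \left(-15\right) = \left(- \frac{33}{2}\right) \left(-15\right) = \frac{495}{2}$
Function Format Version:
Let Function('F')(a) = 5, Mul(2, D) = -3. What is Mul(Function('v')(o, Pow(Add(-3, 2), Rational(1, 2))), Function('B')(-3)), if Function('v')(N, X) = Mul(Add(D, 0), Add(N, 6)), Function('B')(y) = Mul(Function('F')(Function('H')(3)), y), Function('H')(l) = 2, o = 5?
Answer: Rational(495, 2) ≈ 247.50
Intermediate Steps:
D = Rational(-3, 2) (D = Mul(Rational(1, 2), -3) = Rational(-3, 2) ≈ -1.5000)
Function('B')(y) = Mul(5, y)
Function('v')(N, X) = Add(-9, Mul(Rational(-3, 2), N)) (Function('v')(N, X) = Mul(Add(Rational(-3, 2), 0), Add(N, 6)) = Mul(Rational(-3, 2), Add(6, N)) = Add(-9, Mul(Rational(-3, 2), N)))
Mul(Function('v')(o, Pow(Add(-3, 2), Rational(1, 2))), Function('B')(-3)) = Mul(Add(-9, Mul(Rational(-3, 2), 5)), Mul(5, -3)) = Mul(Add(-9, Rational(-15, 2)), -15) = Mul(Rational(-33, 2), -15) = Rational(495, 2)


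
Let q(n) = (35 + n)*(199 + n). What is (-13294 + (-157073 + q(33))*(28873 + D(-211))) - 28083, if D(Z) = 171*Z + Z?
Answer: 1048241066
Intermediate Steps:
D(Z) = 172*Z
(-13294 + (-157073 + q(33))*(28873 + D(-211))) - 28083 = (-13294 + (-157073 + (6965 + 33² + 234*33))*(28873 + 172*(-211))) - 28083 = (-13294 + (-157073 + (6965 + 1089 + 7722))*(28873 - 36292)) - 28083 = (-13294 + (-157073 + 15776)*(-7419)) - 28083 = (-13294 - 141297*(-7419)) - 28083 = (-13294 + 1048282443) - 28083 = 1048269149 - 28083 = 1048241066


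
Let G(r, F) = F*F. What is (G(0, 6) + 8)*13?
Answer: 572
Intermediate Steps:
G(r, F) = F²
(G(0, 6) + 8)*13 = (6² + 8)*13 = (36 + 8)*13 = 44*13 = 572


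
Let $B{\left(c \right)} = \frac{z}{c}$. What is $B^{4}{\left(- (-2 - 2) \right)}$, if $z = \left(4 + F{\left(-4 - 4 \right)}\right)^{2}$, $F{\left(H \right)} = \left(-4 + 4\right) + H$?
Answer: $256$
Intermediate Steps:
$F{\left(H \right)} = H$ ($F{\left(H \right)} = 0 + H = H$)
$z = 16$ ($z = \left(4 - 8\right)^{2} = \left(-4\right)^{2} = 16$)
$B{\left(c \right)} = \frac{16}{c}$
$B^{4}{\left(- (-2 - 2) \right)} = \left(\frac{16}{\left(-1\right) \left(-2 - 2\right)}\right)^{4} = \left(\frac{16}{\left(-1\right) \left(-4\right)}\right)^{4} = \left(\frac{16}{4}\right)^{4} = \left(16 \cdot \frac{1}{4}\right)^{4} = 4^{4} = 256$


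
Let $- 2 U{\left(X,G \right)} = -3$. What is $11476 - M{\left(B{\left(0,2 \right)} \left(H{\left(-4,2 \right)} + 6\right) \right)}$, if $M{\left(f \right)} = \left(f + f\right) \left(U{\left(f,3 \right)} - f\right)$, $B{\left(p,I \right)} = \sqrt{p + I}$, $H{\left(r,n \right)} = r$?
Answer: $11492 - 6 \sqrt{2} \approx 11484.0$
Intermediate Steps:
$B{\left(p,I \right)} = \sqrt{I + p}$
$U{\left(X,G \right)} = \frac{3}{2}$ ($U{\left(X,G \right)} = \left(- \frac{1}{2}\right) \left(-3\right) = \frac{3}{2}$)
$M{\left(f \right)} = 2 f \left(\frac{3}{2} - f\right)$ ($M{\left(f \right)} = \left(f + f\right) \left(\frac{3}{2} - f\right) = 2 f \left(\frac{3}{2} - f\right)$)
$11476 - M{\left(B{\left(0,2 \right)} \left(H{\left(-4,2 \right)} + 6\right) \right)} = 11476 - \sqrt{2 + 0} \left(-4 + 6\right) \left(3 - 2 \sqrt{2 + 0} \left(-4 + 6\right)\right) = 11476 - \sqrt{2} \cdot 2 \left(3 - 2 \sqrt{2} \cdot 2\right) = 11476 - 2 \sqrt{2} \left(3 - 2 \cdot 2 \sqrt{2}\right) = 11476 - 2 \sqrt{2} \left(3 - 4 \sqrt{2}\right)$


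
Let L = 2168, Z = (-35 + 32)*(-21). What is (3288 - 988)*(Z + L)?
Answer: 5131300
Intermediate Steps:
Z = 63 (Z = -3*(-21) = 63)
(3288 - 988)*(Z + L) = (3288 - 988)*(63 + 2168) = 2300*2231 = 5131300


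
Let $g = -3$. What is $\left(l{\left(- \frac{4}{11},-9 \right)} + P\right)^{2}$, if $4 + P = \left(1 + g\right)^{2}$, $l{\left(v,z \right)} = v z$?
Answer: $\frac{1296}{121} \approx 10.711$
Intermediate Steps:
$P = 0$ ($P = -4 + \left(1 - 3\right)^{2} = -4 + \left(-2\right)^{2} = -4 + 4 = 0$)
$\left(l{\left(- \frac{4}{11},-9 \right)} + P\right)^{2} = \left(- \frac{4}{11} \left(-9\right) + 0\right)^{2} = \left(\left(-4\right) \frac{1}{11} \left(-9\right) + 0\right)^{2} = \left(\left(- \frac{4}{11}\right) \left(-9\right) + 0\right)^{2} = \left(\frac{36}{11} + 0\right)^{2} = \left(\frac{36}{11}\right)^{2} = \frac{1296}{121}$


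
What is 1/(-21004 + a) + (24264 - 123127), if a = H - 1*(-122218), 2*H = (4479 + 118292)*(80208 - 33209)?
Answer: -570470815660989/5770316657 ≈ -98863.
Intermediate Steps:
H = 5770114229/2 (H = ((4479 + 118292)*(80208 - 33209))/2 = (122771*46999)/2 = (½)*5770114229 = 5770114229/2 ≈ 2.8851e+9)
a = 5770358665/2 (a = 5770114229/2 - 1*(-122218) = 5770114229/2 + 122218 = 5770358665/2 ≈ 2.8852e+9)
1/(-21004 + a) + (24264 - 123127) = 1/(-21004 + 5770358665/2) + (24264 - 123127) = 1/(5770316657/2) - 98863 = 2/5770316657 - 98863 = -570470815660989/5770316657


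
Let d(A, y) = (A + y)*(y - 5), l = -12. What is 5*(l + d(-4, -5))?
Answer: 390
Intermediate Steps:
d(A, y) = (-5 + y)*(A + y) (d(A, y) = (A + y)*(-5 + y) = (-5 + y)*(A + y))
5*(l + d(-4, -5)) = 5*(-12 + ((-5)**2 - 5*(-4) - 5*(-5) - 4*(-5))) = 5*(-12 + (25 + 20 + 25 + 20)) = 5*(-12 + 90) = 5*78 = 390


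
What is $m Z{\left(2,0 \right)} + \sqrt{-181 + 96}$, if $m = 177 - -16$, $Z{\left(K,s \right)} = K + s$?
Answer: $386 + i \sqrt{85} \approx 386.0 + 9.2195 i$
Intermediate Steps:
$m = 193$ ($m = 177 + 16 = 193$)
$m Z{\left(2,0 \right)} + \sqrt{-181 + 96} = 193 \left(2 + 0\right) + \sqrt{-181 + 96} = 193 \cdot 2 + \sqrt{-85} = 386 + i \sqrt{85}$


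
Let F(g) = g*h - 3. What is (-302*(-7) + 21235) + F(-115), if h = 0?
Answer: 23346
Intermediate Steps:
F(g) = -3 (F(g) = g*0 - 3 = 0 - 3 = -3)
(-302*(-7) + 21235) + F(-115) = (-302*(-7) + 21235) - 3 = (2114 + 21235) - 3 = 23349 - 3 = 23346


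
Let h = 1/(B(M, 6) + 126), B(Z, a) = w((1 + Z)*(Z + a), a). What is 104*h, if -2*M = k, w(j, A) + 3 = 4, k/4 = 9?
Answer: 104/127 ≈ 0.81890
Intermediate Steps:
k = 36 (k = 4*9 = 36)
w(j, A) = 1 (w(j, A) = -3 + 4 = 1)
M = -18 (M = -½*36 = -18)
B(Z, a) = 1
h = 1/127 (h = 1/(1 + 126) = 1/127 ≈ 0.0078740)
104*h = 104*(1/127) = 104/127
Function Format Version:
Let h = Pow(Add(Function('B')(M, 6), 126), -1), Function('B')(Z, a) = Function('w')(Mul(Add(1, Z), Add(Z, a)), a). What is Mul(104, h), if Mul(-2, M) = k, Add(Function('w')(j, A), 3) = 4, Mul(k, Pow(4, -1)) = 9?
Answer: Rational(104, 127) ≈ 0.81890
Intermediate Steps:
k = 36 (k = Mul(4, 9) = 36)
Function('w')(j, A) = 1 (Function('w')(j, A) = Add(-3, 4) = 1)
M = -18 (M = Mul(Rational(-1, 2), 36) = -18)
Function('B')(Z, a) = 1
h = Rational(1, 127) (h = Pow(Add(1, 126), -1) = Pow(127, -1) = Rational(1, 127) ≈ 0.0078740)
Mul(104, h) = Mul(104, Rational(1, 127)) = Rational(104, 127)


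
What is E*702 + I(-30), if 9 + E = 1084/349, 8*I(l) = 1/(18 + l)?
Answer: -138625693/33504 ≈ -4137.6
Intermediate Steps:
I(l) = 1/(8*(18 + l))
E = -2057/349 (E = -9 + 1084/349 = -2057/349 ≈ -5.8940)
E*702 + I(-30) = -2057/349*702 + 1/(8*(18 - 30)) = -1444014/349 + (⅛)/(-12) = -1444014/349 + (⅛)*(-1/12) = -1444014/349 - 1/96 = -138625693/33504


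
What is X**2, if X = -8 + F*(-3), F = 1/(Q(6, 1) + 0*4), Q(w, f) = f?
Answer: 121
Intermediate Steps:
F = 1 (F = 1/(1 + 0*4) = 1/(1 + 0) = 1/1 = 1)
X = -11 (X = -8 + 1*(-3) = -8 - 3 = -11)
X**2 = (-11)**2 = 121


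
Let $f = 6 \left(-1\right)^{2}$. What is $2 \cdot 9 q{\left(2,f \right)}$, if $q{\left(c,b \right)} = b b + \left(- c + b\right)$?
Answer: $720$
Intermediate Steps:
$f = 6$ ($f = 6 \cdot 1 = 6$)
$q{\left(c,b \right)} = b + b^{2} - c$ ($q{\left(c,b \right)} = b^{2} + \left(b - c\right) = b + b^{2} - c$)
$2 \cdot 9 q{\left(2,f \right)} = 2 \cdot 9 \left(6 + 6^{2} - 2\right) = 18 \left(6 + 36 - 2\right) = 18 \cdot 40 = 720$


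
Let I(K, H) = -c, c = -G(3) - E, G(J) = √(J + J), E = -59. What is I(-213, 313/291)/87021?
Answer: -59/87021 + √6/87021 ≈ -0.00064985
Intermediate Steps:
G(J) = √2*√J (G(J) = √(2*J) = √2*√J)
c = 59 - √6 (c = -√2*√3 - 1*(-59) = -√6 + 59 = 59 - √6 ≈ 56.551)
I(K, H) = -59 + √6 (I(K, H) = -(59 - √6) = -59 + √6)
I(-213, 313/291)/87021 = (-59 + √6)/87021 = (-59 + √6)*(1/87021) = -59/87021 + √6/87021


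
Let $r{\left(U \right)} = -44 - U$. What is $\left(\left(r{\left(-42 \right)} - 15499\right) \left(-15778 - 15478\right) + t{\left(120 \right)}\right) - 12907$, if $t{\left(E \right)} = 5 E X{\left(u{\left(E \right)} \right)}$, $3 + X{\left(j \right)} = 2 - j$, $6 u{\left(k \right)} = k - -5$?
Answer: $484473249$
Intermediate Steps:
$u{\left(k \right)} = \frac{5}{6} + \frac{k}{6}$ ($u{\left(k \right)} = \frac{k - -5}{6} = \frac{k + 5}{6} = \frac{5 + k}{6} = \frac{5}{6} + \frac{k}{6}$)
$X{\left(j \right)} = -1 - j$ ($X{\left(j \right)} = -3 - \left(-2 + j\right) = -1 - j$)
$t{\left(E \right)} = 5 E \left(- \frac{11}{6} - \frac{E}{6}\right)$ ($t{\left(E \right)} = 5 E \left(-1 - \left(\frac{5}{6} + \frac{E}{6}\right)\right) = 5 E \left(- \frac{11}{6} - \frac{E}{6}\right)$)
$\left(\left(r{\left(-42 \right)} - 15499\right) \left(-15778 - 15478\right) + t{\left(120 \right)}\right) - 12907 = \left(\left(\left(-44 - -42\right) - 15499\right) \left(-15778 - 15478\right) - 100 \left(11 + 120\right)\right) - 12907 = \left(\left(\left(-44 + 42\right) - 15499\right) \left(-31256\right) - 100 \cdot 131\right) - 12907 = \left(\left(-2 - 15499\right) \left(-31256\right) - 13100\right) - 12907 = \left(\left(-15501\right) \left(-31256\right) - 13100\right) - 12907 = \left(484499256 - 13100\right) - 12907 = 484486156 - 12907 = 484473249$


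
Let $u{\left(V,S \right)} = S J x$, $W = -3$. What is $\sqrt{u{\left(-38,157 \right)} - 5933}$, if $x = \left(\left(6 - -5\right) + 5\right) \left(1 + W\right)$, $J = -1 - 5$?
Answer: $\sqrt{24211} \approx 155.6$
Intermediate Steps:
$J = -6$ ($J = -1 - 5 = -6$)
$x = -32$ ($x = \left(\left(6 - -5\right) + 5\right) \left(1 - 3\right) = \left(\left(6 + 5\right) + 5\right) \left(-2\right) = \left(11 + 5\right) \left(-2\right) = 16 \left(-2\right) = -32$)
$u{\left(V,S \right)} = 192 S$ ($u{\left(V,S \right)} = S \left(-6\right) \left(-32\right) = - 6 S \left(-32\right) = 192 S$)
$\sqrt{u{\left(-38,157 \right)} - 5933} = \sqrt{192 \cdot 157 - 5933} = \sqrt{30144 - 5933} = \sqrt{24211}$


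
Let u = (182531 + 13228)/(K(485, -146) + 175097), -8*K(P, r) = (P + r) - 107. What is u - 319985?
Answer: -6224326469/19452 ≈ -3.1998e+5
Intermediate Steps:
K(P, r) = 107/8 - P/8 - r/8 (K(P, r) = -((P + r) - 107)/8 = -(-107 + P + r)/8 = 107/8 - P/8 - r/8)
u = 21751/19452 (u = (182531 + 13228)/((107/8 - 1/8*485 - 1/8*(-146)) + 175097) = 195759/((107/8 - 485/8 + 73/4) + 175097) = 195759/(-29 + 175097) = 195759/175068 = 195759*(1/175068) = 21751/19452 ≈ 1.1182)
u - 319985 = 21751/19452 - 319985 = -6224326469/19452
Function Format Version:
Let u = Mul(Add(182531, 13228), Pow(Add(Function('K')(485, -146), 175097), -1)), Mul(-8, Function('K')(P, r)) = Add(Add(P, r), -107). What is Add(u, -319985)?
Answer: Rational(-6224326469, 19452) ≈ -3.1998e+5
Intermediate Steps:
Function('K')(P, r) = Add(Rational(107, 8), Mul(Rational(-1, 8), P), Mul(Rational(-1, 8), r)) (Function('K')(P, r) = Mul(Rational(-1, 8), Add(Add(P, r), -107)) = Mul(Rational(-1, 8), Add(-107, P, r)) = Add(Rational(107, 8), Mul(Rational(-1, 8), P), Mul(Rational(-1, 8), r)))
u = Rational(21751, 19452) (u = Mul(Add(182531, 13228), Pow(Add(Add(Rational(107, 8), Mul(Rational(-1, 8), 485), Mul(Rational(-1, 8), -146)), 175097), -1)) = Mul(195759, Pow(Add(Add(Rational(107, 8), Rational(-485, 8), Rational(73, 4)), 175097), -1)) = Mul(195759, Pow(Add(-29, 175097), -1)) = Mul(195759, Pow(175068, -1)) = Mul(195759, Rational(1, 175068)) = Rational(21751, 19452) ≈ 1.1182)
Add(u, -319985) = Add(Rational(21751, 19452), -319985) = Rational(-6224326469, 19452)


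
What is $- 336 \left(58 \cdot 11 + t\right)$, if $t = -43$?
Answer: $-199920$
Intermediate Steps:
$- 336 \left(58 \cdot 11 + t\right) = - 336 \left(58 \cdot 11 - 43\right) = - 336 \left(638 - 43\right) = \left(-336\right) 595 = -199920$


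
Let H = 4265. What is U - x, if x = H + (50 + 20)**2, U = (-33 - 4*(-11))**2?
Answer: -9044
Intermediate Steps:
U = 121 (U = (-33 + 44)**2 = 11**2 = 121)
x = 9165 (x = 4265 + (50 + 20)**2 = 4265 + 70**2 = 4265 + 4900 = 9165)
U - x = 121 - 1*9165 = 121 - 9165 = -9044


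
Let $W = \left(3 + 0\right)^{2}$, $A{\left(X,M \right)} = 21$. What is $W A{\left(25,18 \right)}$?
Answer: $189$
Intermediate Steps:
$W = 9$ ($W = 3^{2} = 9$)
$W A{\left(25,18 \right)} = 9 \cdot 21 = 189$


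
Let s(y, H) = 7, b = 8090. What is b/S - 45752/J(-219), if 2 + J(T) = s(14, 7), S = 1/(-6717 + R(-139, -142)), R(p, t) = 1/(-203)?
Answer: -55164966056/1015 ≈ -5.4350e+7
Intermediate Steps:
R(p, t) = -1/203
S = -203/1363552 (S = 1/(-6717 - 1/203) = 1/(-1363552/203) = -203/1363552 ≈ -0.00014888)
J(T) = 5 (J(T) = -2 + 7 = 5)
b/S - 45752/J(-219) = 8090/(-203/1363552) - 45752/5 = 8090*(-1363552/203) - 45752*1/5 = -11031135680/203 - 45752/5 = -55164966056/1015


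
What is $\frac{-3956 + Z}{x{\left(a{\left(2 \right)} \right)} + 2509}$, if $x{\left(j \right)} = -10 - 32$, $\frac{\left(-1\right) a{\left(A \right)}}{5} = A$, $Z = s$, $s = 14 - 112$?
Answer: $- \frac{4054}{2467} \approx -1.6433$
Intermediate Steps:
$s = -98$ ($s = 14 - 112 = -98$)
$Z = -98$
$a{\left(A \right)} = - 5 A$
$x{\left(j \right)} = -42$ ($x{\left(j \right)} = -10 - 32 = -42$)
$\frac{-3956 + Z}{x{\left(a{\left(2 \right)} \right)} + 2509} = \frac{-3956 - 98}{-42 + 2509} = - \frac{4054}{2467}$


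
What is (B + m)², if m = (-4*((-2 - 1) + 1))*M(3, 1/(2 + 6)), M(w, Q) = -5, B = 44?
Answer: 16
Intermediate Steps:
m = -40 (m = -4*((-2 - 1) + 1)*(-5) = -4*(-3 + 1)*(-5) = -4*(-2)*(-5) = 8*(-5) = -40)
(B + m)² = (44 - 40)² = 4² = 16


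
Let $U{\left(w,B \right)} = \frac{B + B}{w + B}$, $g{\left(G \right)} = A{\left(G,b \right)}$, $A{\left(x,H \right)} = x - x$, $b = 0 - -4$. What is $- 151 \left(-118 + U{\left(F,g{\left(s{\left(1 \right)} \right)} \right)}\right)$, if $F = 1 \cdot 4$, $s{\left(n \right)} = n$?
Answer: $17818$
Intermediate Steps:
$b = 4$ ($b = 0 + 4 = 4$)
$A{\left(x,H \right)} = 0$
$F = 4$
$g{\left(G \right)} = 0$
$U{\left(w,B \right)} = \frac{2 B}{B + w}$
$- 151 \left(-118 + U{\left(F,g{\left(s{\left(1 \right)} \right)} \right)}\right) = - 151 \left(-118 + 2 \cdot 0 \frac{1}{0 + 4}\right) = - 151 \left(-118 + 2 \cdot 0 \cdot \frac{1}{4}\right) = - 151 \left(-118 + 0\right) = \left(-151\right) \left(-118\right) = 17818$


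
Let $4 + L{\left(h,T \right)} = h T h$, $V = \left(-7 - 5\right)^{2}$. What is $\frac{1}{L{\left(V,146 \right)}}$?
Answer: $\frac{1}{3027452} \approx 3.3031 \cdot 10^{-7}$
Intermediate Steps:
$V = 144$ ($V = \left(-12\right)^{2} = 144$)
$L{\left(h,T \right)} = -4 + T h^{2}$ ($L{\left(h,T \right)} = -4 + h T h = -4 + T h h = -4 + T h^{2}$)
$\frac{1}{L{\left(V,146 \right)}} = \frac{1}{-4 + 146 \cdot 144^{2}} = \frac{1}{-4 + 146 \cdot 20736} = \frac{1}{-4 + 3027456} = \frac{1}{3027452}$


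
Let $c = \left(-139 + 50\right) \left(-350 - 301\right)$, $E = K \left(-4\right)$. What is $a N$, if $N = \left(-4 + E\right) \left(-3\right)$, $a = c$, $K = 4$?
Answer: $3476340$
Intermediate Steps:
$E = -16$ ($E = 4 \left(-4\right) = -16$)
$c = 57939$ ($c = \left(-89\right) \left(-651\right) = 57939$)
$a = 57939$
$N = 60$ ($N = \left(-4 - 16\right) \left(-3\right) = \left(-20\right) \left(-3\right) = 60$)
$a N = 57939 \cdot 60 = 3476340$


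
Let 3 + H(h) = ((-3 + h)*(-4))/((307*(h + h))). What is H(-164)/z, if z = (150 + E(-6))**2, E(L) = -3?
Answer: -75689/543984966 ≈ -0.00013914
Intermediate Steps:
z = 21609 (z = (150 - 3)**2 = 147**2 = 21609)
H(h) = -3 + (12 - 4*h)/(614*h) (H(h) = -3 + ((-3 + h)*(-4))/((307*(h + h))) = -3 + (12 - 4*h)/((307*(2*h))) = -3 + (12 - 4*h)/((614*h)) = -3 + (12 - 4*h)*(1/(614*h)) = -3 + (12 - 4*h)/(614*h))
H(-164)/z = ((1/307)*(6 - 923*(-164))/(-164))/21609 = ((1/307)*(-1/164)*(6 + 151372))*(1/21609) = ((1/307)*(-1/164)*151378)*(1/21609) = -75689/25174*1/21609 = -75689/543984966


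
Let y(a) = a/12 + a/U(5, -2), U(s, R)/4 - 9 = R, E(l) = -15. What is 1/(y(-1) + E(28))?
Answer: -42/635 ≈ -0.066142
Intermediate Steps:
U(s, R) = 36 + 4*R
y(a) = 5*a/42 (y(a) = a/12 + a/(36 + 4*(-2)) = a*(1/12) + a/(36 - 8) = a/12 + a/28 = 5*a/42)
1/(y(-1) + E(28)) = 1/((5/42)*(-1) - 15) = 1/(-5/42 - 15) = 1/(-635/42) = -42/635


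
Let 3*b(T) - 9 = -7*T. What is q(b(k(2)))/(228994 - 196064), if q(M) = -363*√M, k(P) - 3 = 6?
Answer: -1089*I*√2/32930 ≈ -0.046768*I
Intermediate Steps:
k(P) = 9 (k(P) = 3 + 6 = 9)
b(T) = 3 - 7*T/3 (b(T) = 3 + (-7*T)/3 = 3 - 7*T/3)
q(b(k(2)))/(228994 - 196064) = (-363*√(3 - 7/3*9))/(228994 - 196064) = -363*√(3 - 21)/32930 = -1089*I*√2*(1/32930) = -1089*I*√2/32930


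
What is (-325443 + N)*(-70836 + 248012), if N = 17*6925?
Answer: -36802644368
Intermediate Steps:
N = 117725
(-325443 + N)*(-70836 + 248012) = (-325443 + 117725)*(-70836 + 248012) = -207718*177176 = -36802644368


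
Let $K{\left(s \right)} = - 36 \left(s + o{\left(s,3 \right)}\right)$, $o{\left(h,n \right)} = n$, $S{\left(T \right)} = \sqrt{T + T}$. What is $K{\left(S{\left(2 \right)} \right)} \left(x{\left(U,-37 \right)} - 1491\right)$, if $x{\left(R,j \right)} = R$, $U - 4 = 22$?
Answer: $263700$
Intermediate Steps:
$U = 26$ ($U = 4 + 22 = 26$)
$S{\left(T \right)} = \sqrt{2} \sqrt{T}$ ($S{\left(T \right)} = \sqrt{2 T} = \sqrt{2} \sqrt{T}$)
$K{\left(s \right)} = -108 - 36 s$ ($K{\left(s \right)} = - 36 \left(s + 3\right) = - 36 \left(3 + s\right) = -108 - 36 s$)
$K{\left(S{\left(2 \right)} \right)} \left(x{\left(U,-37 \right)} - 1491\right) = \left(-108 - 36 \sqrt{2} \sqrt{2}\right) \left(26 - 1491\right) = \left(-108 - 72\right) \left(-1465\right) = \left(-180\right) \left(-1465\right) = 263700$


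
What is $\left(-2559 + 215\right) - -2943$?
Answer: $599$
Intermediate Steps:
$\left(-2559 + 215\right) - -2943 = -2344 + 2943 = 599$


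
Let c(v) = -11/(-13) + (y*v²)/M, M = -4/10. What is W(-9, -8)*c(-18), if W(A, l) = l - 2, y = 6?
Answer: 631690/13 ≈ 48592.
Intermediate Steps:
M = -⅖ (M = -4*⅒ = -⅖ ≈ -0.40000)
c(v) = 11/13 - 15*v² (c(v) = -11/(-13) + (6*v²)/(-⅖) = -11*(-1/13) + (6*v²)*(-5/2) = 11/13 - 15*v²)
W(A, l) = -2 + l
W(-9, -8)*c(-18) = (-2 - 8)*(11/13 - 15*(-18)²) = -10*(11/13 - 15*324) = -10*(11/13 - 4860) = -10*(-63169/13) = 631690/13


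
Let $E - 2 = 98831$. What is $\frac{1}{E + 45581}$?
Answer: $\frac{1}{144414} \approx 6.9245 \cdot 10^{-6}$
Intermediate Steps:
$E = 98833$ ($E = 2 + 98831 = 98833$)
$\frac{1}{E + 45581} = \frac{1}{98833 + 45581} = \frac{1}{144414}$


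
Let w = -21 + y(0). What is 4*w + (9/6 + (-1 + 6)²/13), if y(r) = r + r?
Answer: -2095/26 ≈ -80.577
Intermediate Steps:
y(r) = 2*r
w = -21 (w = -21 + 2*0 = -21 + 0 = -21)
4*w + (9/6 + (-1 + 6)²/13) = 4*(-21) + (9/6 + (-1 + 6)²/13) = -84 + (9*(⅙) + 5²*(1/13)) = -84 + (3/2 + 25*(1/13)) = -84 + (3/2 + 25/13) = -84 + 89/26 = -2095/26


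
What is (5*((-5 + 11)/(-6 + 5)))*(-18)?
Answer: 540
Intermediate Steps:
(5*((-5 + 11)/(-6 + 5)))*(-18) = (5*(6/(-1)))*(-18) = (5*(6*(-1)))*(-18) = (5*(-6))*(-18) = -30*(-18) = 540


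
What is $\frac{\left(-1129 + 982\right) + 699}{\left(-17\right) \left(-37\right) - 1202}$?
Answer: $- \frac{184}{191} \approx -0.96335$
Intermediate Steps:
$\frac{\left(-1129 + 982\right) + 699}{\left(-17\right) \left(-37\right) - 1202} = \frac{-147 + 699}{629 - 1202} = \frac{552}{-573} = 552 \left(- \frac{1}{573}\right) = - \frac{184}{191}$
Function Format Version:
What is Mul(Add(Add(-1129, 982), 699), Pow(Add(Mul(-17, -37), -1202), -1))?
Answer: Rational(-184, 191) ≈ -0.96335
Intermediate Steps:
Mul(Add(Add(-1129, 982), 699), Pow(Add(Mul(-17, -37), -1202), -1)) = Mul(Add(-147, 699), Pow(Add(629, -1202), -1)) = Mul(552, Pow(-573, -1)) = Mul(552, Rational(-1, 573)) = Rational(-184, 191)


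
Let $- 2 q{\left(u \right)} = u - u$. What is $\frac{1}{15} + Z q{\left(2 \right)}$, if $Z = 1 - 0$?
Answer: $\frac{1}{15} \approx 0.066667$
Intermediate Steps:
$Z = 1$ ($Z = 1 + 0 = 1$)
$q{\left(u \right)} = 0$ ($q{\left(u \right)} = - \frac{u - u}{2} = \left(- \frac{1}{2}\right) 0 = 0$)
$\frac{1}{15} + Z q{\left(2 \right)} = \frac{1}{15} + 1 \cdot 0 = \frac{1}{15} + 0 = \frac{1}{15}$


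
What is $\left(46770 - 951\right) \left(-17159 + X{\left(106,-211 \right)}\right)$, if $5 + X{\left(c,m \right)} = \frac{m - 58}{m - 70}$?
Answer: $- \frac{220976560485}{281} \approx -7.8639 \cdot 10^{8}$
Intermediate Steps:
$X{\left(c,m \right)} = -5 + \frac{-58 + m}{-70 + m}$ ($X{\left(c,m \right)} = -5 + \frac{m - 58}{m - 70} = -5 + \frac{-58 + m}{-70 + m}$)
$\left(46770 - 951\right) \left(-17159 + X{\left(106,-211 \right)}\right) = \left(46770 - 951\right) \left(-17159 + \frac{4 \left(73 - -211\right)}{-70 - 211}\right) = 45819 \left(-17159 + \frac{4 \left(73 + 211\right)}{-281}\right) = 45819 \left(-17159 + 4 \left(- \frac{1}{281}\right) 284\right) = 45819 \left(-17159 - \frac{1136}{281}\right) = 45819 \left(- \frac{4822815}{281}\right) = - \frac{220976560485}{281}$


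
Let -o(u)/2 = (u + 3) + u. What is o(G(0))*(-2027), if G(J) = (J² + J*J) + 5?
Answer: 52702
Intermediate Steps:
G(J) = 5 + 2*J² (G(J) = (J² + J²) + 5 = 2*J² + 5 = 5 + 2*J²)
o(u) = -6 - 4*u (o(u) = -2*((u + 3) + u) = -2*((3 + u) + u) = -2*(3 + 2*u) = -6 - 4*u)
o(G(0))*(-2027) = (-6 - 4*(5 + 2*0²))*(-2027) = (-6 - 4*(5 + 2*0))*(-2027) = (-6 - 4*(5 + 0))*(-2027) = (-6 - 4*5)*(-2027) = (-6 - 20)*(-2027) = -26*(-2027) = 52702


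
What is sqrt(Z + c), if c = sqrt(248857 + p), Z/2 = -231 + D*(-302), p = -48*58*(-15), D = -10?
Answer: sqrt(5578 + sqrt(290617)) ≈ 78.212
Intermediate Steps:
p = 41760 (p = -2784*(-15) = 41760)
Z = 5578 (Z = 2*(-231 - 10*(-302)) = 2*(-231 + 3020) = 2*2789 = 5578)
c = sqrt(290617) (c = sqrt(248857 + 41760) = sqrt(290617) ≈ 539.09)
sqrt(Z + c) = sqrt(5578 + sqrt(290617))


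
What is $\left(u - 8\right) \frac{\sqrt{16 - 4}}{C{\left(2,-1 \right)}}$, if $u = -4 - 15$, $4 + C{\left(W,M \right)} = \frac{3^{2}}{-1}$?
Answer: $\frac{54 \sqrt{3}}{13} \approx 7.1947$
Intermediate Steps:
$C{\left(W,M \right)} = -13$ ($C{\left(W,M \right)} = -4 + \frac{3^{2}}{-1} = -4 + 9 \left(-1\right) = -4 - 9 = -13$)
$u = -19$ ($u = -4 - 15 = -19$)
$\left(u - 8\right) \frac{\sqrt{16 - 4}}{C{\left(2,-1 \right)}} = \left(-19 - 8\right) \frac{\sqrt{16 - 4}}{-13} = - 27 \sqrt{12} \left(- \frac{1}{13}\right) = - 27 \cdot 2 \sqrt{3} \left(- \frac{1}{13}\right) = - 27 \left(- \frac{2 \sqrt{3}}{13}\right) = \frac{54 \sqrt{3}}{13}$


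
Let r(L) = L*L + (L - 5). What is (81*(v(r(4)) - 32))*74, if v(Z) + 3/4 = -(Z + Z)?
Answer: -752247/2 ≈ -3.7612e+5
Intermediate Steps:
r(L) = -5 + L + L**2 (r(L) = L**2 + (-5 + L) = -5 + L + L**2)
v(Z) = -3/4 - 2*Z (v(Z) = -3/4 - (Z + Z) = -3/4 - 2*Z)
(81*(v(r(4)) - 32))*74 = (81*((-3/4 - 2*(-5 + 4 + 4**2)) - 32))*74 = (81*((-3/4 - 2*(-5 + 4 + 16)) - 32))*74 = (81*((-3/4 - 2*15) - 32))*74 = (81*((-3/4 - 30) - 32))*74 = (81*(-123/4 - 32))*74 = (81*(-251/4))*74 = -20331/4*74 = -752247/2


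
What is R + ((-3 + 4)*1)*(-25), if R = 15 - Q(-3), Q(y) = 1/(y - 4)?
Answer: -69/7 ≈ -9.8571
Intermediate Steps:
Q(y) = 1/(-4 + y)
R = 106/7 (R = 15 - 1/(-4 - 3) = 15 - 1/(-7) = 15 - 1*(-⅐) = 15 + ⅐ = 106/7 ≈ 15.143)
R + ((-3 + 4)*1)*(-25) = 106/7 + ((-3 + 4)*1)*(-25) = 106/7 + (1*1)*(-25) = 106/7 + 1*(-25) = 106/7 - 25 = -69/7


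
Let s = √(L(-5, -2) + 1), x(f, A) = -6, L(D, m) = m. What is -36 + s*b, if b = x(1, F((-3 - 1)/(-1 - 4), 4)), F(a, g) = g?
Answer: -36 - 6*I ≈ -36.0 - 6.0*I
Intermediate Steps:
b = -6
s = I (s = √(-2 + 1) = √(-1) = I ≈ 1.0*I)
-36 + s*b = -36 + I*(-6) = -36 - 6*I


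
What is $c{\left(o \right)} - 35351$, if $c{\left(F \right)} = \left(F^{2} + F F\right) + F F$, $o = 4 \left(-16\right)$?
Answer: $-23063$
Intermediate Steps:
$o = -64$
$c{\left(F \right)} = 3 F^{2}$ ($c{\left(F \right)} = \left(F^{2} + F^{2}\right) + F^{2} = 2 F^{2} + F^{2} = 3 F^{2}$)
$c{\left(o \right)} - 35351 = 3 \left(-64\right)^{2} - 35351 = 3 \cdot 4096 - 35351 = 12288 - 35351 = -23063$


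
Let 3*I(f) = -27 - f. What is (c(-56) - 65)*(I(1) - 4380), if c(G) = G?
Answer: 1593328/3 ≈ 5.3111e+5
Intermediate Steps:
I(f) = -9 - f/3 (I(f) = (-27 - f)/3 = -9 - f/3)
(c(-56) - 65)*(I(1) - 4380) = (-56 - 65)*((-9 - ⅓*1) - 4380) = -121*((-9 - ⅓) - 4380) = -121*(-28/3 - 4380) = -121*(-13168/3) = 1593328/3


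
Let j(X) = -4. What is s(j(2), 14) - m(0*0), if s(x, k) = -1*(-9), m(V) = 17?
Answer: -8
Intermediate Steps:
s(x, k) = 9
s(j(2), 14) - m(0*0) = 9 - 1*17 = 9 - 17 = -8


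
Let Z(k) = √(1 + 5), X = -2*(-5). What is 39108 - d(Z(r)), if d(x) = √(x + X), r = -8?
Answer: 39108 - √(10 + √6) ≈ 39105.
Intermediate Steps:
X = 10
Z(k) = √6
d(x) = √(10 + x) (d(x) = √(x + 10) = √(10 + x))
39108 - d(Z(r)) = 39108 - √(10 + √6)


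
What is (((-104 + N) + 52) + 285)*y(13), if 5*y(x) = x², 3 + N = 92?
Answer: 54418/5 ≈ 10884.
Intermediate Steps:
N = 89 (N = -3 + 92 = 89)
y(x) = x²/5
(((-104 + N) + 52) + 285)*y(13) = (((-104 + 89) + 52) + 285)*((⅕)*13²) = ((-15 + 52) + 285)*((⅕)*169) = (37 + 285)*(169/5) = 322*(169/5) = 54418/5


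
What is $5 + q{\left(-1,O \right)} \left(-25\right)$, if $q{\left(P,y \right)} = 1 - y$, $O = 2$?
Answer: $30$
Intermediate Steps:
$5 + q{\left(-1,O \right)} \left(-25\right) = 5 + \left(1 - 2\right) \left(-25\right) = 5 - -25 = 5 + 25 = 30$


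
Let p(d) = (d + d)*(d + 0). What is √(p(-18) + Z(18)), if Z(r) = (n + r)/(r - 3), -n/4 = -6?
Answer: √16270/5 ≈ 25.511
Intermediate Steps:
n = 24 (n = -4*(-6) = 24)
Z(r) = (24 + r)/(-3 + r) (Z(r) = (24 + r)/(r - 3) = (24 + r)/(-3 + r))
p(d) = 2*d² (p(d) = (2*d)*d = 2*d²)
√(p(-18) + Z(18)) = √(2*(-18)² + (24 + 18)/(-3 + 18)) = √(2*324 + 42/15) = √(648 + (1/15)*42) = √(648 + 14/5) = √(3254/5) = √16270/5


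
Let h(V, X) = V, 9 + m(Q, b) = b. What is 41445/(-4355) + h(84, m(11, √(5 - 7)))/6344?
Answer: -1009851/106262 ≈ -9.5034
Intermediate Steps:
m(Q, b) = -9 + b
41445/(-4355) + h(84, m(11, √(5 - 7)))/6344 = 41445/(-4355) + 84/6344 = 41445*(-1/4355) + 84*(1/6344) = -8289/871 + 21/1586 = -1009851/106262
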